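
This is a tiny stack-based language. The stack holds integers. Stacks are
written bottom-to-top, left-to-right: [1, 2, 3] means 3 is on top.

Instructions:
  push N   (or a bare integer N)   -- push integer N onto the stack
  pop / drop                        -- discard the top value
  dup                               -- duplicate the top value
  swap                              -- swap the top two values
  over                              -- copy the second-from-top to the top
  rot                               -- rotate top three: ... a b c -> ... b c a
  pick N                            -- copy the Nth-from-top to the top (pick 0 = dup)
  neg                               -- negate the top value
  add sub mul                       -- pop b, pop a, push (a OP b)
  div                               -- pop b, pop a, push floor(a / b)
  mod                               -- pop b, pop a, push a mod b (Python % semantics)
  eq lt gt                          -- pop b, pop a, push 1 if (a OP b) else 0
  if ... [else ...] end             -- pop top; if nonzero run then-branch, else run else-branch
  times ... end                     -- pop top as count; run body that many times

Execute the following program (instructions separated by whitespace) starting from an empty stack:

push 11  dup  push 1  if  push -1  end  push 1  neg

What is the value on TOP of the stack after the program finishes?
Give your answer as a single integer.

After 'push 11': [11]
After 'dup': [11, 11]
After 'push 1': [11, 11, 1]
After 'if': [11, 11]
After 'push -1': [11, 11, -1]
After 'push 1': [11, 11, -1, 1]
After 'neg': [11, 11, -1, -1]

Answer: -1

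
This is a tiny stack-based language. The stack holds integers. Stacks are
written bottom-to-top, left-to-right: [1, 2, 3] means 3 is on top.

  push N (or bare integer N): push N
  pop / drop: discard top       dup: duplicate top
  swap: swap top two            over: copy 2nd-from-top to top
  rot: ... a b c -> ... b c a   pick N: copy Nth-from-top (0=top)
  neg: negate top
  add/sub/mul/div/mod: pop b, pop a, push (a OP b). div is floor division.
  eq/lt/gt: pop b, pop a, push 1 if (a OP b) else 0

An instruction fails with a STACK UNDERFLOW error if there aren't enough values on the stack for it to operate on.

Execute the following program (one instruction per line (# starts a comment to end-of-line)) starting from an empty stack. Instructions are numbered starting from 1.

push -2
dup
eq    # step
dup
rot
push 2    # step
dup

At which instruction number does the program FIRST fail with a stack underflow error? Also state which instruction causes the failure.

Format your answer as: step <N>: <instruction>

Step 1 ('push -2'): stack = [-2], depth = 1
Step 2 ('dup'): stack = [-2, -2], depth = 2
Step 3 ('eq'): stack = [1], depth = 1
Step 4 ('dup'): stack = [1, 1], depth = 2
Step 5 ('rot'): needs 3 value(s) but depth is 2 — STACK UNDERFLOW

Answer: step 5: rot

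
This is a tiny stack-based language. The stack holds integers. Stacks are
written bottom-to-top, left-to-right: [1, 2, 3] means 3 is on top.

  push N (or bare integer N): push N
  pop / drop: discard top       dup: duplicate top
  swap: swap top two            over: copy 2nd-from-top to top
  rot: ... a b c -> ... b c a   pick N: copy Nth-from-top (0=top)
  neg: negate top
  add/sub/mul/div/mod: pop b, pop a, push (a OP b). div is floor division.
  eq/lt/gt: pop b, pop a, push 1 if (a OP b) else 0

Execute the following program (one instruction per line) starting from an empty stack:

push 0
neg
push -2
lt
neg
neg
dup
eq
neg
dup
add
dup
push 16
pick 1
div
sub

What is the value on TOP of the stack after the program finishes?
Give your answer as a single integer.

After 'push 0': [0]
After 'neg': [0]
After 'push -2': [0, -2]
After 'lt': [0]
After 'neg': [0]
After 'neg': [0]
After 'dup': [0, 0]
After 'eq': [1]
After 'neg': [-1]
After 'dup': [-1, -1]
After 'add': [-2]
After 'dup': [-2, -2]
After 'push 16': [-2, -2, 16]
After 'pick 1': [-2, -2, 16, -2]
After 'div': [-2, -2, -8]
After 'sub': [-2, 6]

Answer: 6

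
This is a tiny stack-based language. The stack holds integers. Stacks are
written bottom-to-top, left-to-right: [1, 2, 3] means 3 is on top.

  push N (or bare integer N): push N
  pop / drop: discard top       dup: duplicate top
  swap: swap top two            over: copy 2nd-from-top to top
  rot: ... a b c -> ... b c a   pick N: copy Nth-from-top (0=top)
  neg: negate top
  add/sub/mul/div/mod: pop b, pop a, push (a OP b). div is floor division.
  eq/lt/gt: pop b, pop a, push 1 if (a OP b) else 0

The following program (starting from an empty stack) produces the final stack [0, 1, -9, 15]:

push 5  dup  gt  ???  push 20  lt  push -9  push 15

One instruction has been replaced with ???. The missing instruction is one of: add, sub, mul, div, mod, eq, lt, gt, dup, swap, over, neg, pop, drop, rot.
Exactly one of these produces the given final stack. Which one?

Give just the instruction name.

Answer: dup

Derivation:
Stack before ???: [0]
Stack after ???:  [0, 0]
The instruction that transforms [0] -> [0, 0] is: dup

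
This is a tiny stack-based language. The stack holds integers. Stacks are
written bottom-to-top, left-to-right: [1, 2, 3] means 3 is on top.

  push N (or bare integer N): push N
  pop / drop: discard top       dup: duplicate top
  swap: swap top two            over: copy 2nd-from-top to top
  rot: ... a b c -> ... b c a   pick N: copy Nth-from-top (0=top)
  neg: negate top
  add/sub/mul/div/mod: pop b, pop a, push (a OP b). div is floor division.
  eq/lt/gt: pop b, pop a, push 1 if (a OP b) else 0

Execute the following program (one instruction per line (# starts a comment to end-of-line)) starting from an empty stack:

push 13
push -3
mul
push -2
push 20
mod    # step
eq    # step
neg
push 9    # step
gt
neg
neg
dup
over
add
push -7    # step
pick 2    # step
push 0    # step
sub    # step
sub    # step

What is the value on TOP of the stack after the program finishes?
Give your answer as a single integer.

Answer: -7

Derivation:
After 'push 13': [13]
After 'push -3': [13, -3]
After 'mul': [-39]
After 'push -2': [-39, -2]
After 'push 20': [-39, -2, 20]
After 'mod': [-39, 18]
After 'eq': [0]
After 'neg': [0]
After 'push 9': [0, 9]
After 'gt': [0]
After 'neg': [0]
After 'neg': [0]
After 'dup': [0, 0]
After 'over': [0, 0, 0]
After 'add': [0, 0]
After 'push -7': [0, 0, -7]
After 'pick 2': [0, 0, -7, 0]
After 'push 0': [0, 0, -7, 0, 0]
After 'sub': [0, 0, -7, 0]
After 'sub': [0, 0, -7]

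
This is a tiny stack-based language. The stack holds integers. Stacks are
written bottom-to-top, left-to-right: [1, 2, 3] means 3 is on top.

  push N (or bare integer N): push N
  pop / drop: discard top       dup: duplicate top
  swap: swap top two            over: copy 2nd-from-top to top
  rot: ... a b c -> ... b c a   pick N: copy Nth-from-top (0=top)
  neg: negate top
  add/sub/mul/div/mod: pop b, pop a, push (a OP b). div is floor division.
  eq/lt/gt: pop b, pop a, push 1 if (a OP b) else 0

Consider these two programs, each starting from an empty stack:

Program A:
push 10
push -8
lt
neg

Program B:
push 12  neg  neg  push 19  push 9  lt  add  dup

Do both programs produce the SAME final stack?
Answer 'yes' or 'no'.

Program A trace:
  After 'push 10': [10]
  After 'push -8': [10, -8]
  After 'lt': [0]
  After 'neg': [0]
Program A final stack: [0]

Program B trace:
  After 'push 12': [12]
  After 'neg': [-12]
  After 'neg': [12]
  After 'push 19': [12, 19]
  After 'push 9': [12, 19, 9]
  After 'lt': [12, 0]
  After 'add': [12]
  After 'dup': [12, 12]
Program B final stack: [12, 12]
Same: no

Answer: no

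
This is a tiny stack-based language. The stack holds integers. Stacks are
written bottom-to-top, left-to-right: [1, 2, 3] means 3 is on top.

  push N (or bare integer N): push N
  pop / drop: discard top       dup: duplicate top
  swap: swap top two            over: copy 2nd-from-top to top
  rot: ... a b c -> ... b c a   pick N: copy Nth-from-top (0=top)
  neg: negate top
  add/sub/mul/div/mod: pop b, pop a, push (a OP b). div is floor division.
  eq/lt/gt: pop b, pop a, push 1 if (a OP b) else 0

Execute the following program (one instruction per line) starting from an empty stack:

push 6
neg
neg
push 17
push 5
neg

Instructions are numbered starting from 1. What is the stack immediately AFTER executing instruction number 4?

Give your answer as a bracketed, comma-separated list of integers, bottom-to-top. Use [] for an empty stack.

Step 1 ('push 6'): [6]
Step 2 ('neg'): [-6]
Step 3 ('neg'): [6]
Step 4 ('push 17'): [6, 17]

Answer: [6, 17]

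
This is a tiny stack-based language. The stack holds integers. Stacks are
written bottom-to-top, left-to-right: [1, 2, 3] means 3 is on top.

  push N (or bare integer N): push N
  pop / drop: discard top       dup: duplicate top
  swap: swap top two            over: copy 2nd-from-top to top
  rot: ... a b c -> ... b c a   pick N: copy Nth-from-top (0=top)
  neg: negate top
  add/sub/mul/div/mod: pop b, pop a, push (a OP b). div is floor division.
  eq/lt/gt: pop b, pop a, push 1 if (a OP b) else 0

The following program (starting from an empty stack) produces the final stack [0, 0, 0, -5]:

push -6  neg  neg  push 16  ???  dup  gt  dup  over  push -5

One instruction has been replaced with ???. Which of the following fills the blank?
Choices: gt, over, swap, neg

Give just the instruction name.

Stack before ???: [-6, 16]
Stack after ???:  [0]
Checking each choice:
  gt: MATCH
  over: produces [-6, 16, 0, 0, 0, -5]
  swap: produces [16, 0, 0, 0, -5]
  neg: produces [-6, 0, 0, 0, -5]


Answer: gt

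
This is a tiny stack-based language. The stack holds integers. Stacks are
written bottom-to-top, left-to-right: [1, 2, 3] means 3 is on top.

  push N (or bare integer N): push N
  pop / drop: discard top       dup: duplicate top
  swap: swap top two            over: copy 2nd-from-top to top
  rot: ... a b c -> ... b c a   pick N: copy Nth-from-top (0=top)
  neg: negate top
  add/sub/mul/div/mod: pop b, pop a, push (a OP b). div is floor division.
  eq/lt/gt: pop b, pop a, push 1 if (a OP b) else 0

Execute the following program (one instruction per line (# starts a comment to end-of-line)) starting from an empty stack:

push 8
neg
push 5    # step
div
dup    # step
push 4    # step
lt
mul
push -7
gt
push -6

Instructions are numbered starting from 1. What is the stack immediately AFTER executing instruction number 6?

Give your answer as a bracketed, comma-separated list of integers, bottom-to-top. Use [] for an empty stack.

Step 1 ('push 8'): [8]
Step 2 ('neg'): [-8]
Step 3 ('push 5'): [-8, 5]
Step 4 ('div'): [-2]
Step 5 ('dup'): [-2, -2]
Step 6 ('push 4'): [-2, -2, 4]

Answer: [-2, -2, 4]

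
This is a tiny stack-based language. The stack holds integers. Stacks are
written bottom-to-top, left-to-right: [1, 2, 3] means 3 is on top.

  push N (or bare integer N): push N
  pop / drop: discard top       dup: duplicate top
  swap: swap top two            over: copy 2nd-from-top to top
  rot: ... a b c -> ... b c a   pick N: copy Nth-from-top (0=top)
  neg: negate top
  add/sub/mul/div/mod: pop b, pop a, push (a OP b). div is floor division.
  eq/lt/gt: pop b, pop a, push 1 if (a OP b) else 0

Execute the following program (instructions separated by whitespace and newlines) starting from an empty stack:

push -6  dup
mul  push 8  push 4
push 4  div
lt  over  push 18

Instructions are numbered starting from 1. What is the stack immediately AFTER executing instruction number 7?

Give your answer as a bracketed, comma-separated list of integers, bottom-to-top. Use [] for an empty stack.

Answer: [36, 8, 1]

Derivation:
Step 1 ('push -6'): [-6]
Step 2 ('dup'): [-6, -6]
Step 3 ('mul'): [36]
Step 4 ('push 8'): [36, 8]
Step 5 ('push 4'): [36, 8, 4]
Step 6 ('push 4'): [36, 8, 4, 4]
Step 7 ('div'): [36, 8, 1]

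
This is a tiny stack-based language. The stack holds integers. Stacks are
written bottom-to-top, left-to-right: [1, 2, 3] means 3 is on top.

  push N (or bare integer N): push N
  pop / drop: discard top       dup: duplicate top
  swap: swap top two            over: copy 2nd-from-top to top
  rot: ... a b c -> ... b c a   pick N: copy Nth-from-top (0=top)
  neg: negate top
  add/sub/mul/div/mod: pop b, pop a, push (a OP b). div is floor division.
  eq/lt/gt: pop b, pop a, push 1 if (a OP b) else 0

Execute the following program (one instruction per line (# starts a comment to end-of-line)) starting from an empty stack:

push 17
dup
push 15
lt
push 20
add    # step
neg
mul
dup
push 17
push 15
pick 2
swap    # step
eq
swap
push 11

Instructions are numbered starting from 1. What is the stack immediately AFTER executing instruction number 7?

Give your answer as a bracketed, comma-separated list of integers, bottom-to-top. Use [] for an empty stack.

Answer: [17, -20]

Derivation:
Step 1 ('push 17'): [17]
Step 2 ('dup'): [17, 17]
Step 3 ('push 15'): [17, 17, 15]
Step 4 ('lt'): [17, 0]
Step 5 ('push 20'): [17, 0, 20]
Step 6 ('add'): [17, 20]
Step 7 ('neg'): [17, -20]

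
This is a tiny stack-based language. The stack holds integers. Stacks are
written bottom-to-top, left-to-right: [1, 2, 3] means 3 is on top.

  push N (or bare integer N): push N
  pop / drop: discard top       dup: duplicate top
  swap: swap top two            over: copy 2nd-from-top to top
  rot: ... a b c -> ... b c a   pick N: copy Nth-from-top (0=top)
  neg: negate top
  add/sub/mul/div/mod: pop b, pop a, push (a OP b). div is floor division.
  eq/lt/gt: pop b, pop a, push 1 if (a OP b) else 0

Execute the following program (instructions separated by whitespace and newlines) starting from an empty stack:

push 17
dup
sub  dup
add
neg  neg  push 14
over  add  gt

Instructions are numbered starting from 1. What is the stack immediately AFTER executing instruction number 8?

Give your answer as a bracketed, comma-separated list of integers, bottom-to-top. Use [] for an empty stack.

Answer: [0, 14]

Derivation:
Step 1 ('push 17'): [17]
Step 2 ('dup'): [17, 17]
Step 3 ('sub'): [0]
Step 4 ('dup'): [0, 0]
Step 5 ('add'): [0]
Step 6 ('neg'): [0]
Step 7 ('neg'): [0]
Step 8 ('push 14'): [0, 14]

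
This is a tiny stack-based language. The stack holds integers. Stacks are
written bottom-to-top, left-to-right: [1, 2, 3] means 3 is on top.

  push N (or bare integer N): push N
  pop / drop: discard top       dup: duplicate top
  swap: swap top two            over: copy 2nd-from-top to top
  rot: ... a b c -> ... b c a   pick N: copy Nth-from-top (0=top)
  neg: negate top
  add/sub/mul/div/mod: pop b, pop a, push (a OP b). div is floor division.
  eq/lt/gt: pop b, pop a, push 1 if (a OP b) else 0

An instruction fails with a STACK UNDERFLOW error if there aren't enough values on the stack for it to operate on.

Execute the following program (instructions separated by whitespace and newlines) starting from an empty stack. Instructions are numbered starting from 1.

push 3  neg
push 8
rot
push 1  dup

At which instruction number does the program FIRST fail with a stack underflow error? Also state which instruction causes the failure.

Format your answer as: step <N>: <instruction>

Answer: step 4: rot

Derivation:
Step 1 ('push 3'): stack = [3], depth = 1
Step 2 ('neg'): stack = [-3], depth = 1
Step 3 ('push 8'): stack = [-3, 8], depth = 2
Step 4 ('rot'): needs 3 value(s) but depth is 2 — STACK UNDERFLOW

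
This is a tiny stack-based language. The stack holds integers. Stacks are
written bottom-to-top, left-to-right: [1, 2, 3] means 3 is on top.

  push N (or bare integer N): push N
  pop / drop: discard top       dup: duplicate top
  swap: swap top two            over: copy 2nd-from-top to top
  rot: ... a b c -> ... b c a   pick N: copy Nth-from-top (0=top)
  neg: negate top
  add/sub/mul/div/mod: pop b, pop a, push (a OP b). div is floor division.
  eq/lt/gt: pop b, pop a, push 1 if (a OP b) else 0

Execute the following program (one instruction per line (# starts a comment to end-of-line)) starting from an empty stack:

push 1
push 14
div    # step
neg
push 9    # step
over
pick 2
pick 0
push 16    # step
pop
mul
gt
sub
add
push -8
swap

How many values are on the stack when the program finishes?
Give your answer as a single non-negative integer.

After 'push 1': stack = [1] (depth 1)
After 'push 14': stack = [1, 14] (depth 2)
After 'div': stack = [0] (depth 1)
After 'neg': stack = [0] (depth 1)
After 'push 9': stack = [0, 9] (depth 2)
After 'over': stack = [0, 9, 0] (depth 3)
After 'pick 2': stack = [0, 9, 0, 0] (depth 4)
After 'pick 0': stack = [0, 9, 0, 0, 0] (depth 5)
After 'push 16': stack = [0, 9, 0, 0, 0, 16] (depth 6)
After 'pop': stack = [0, 9, 0, 0, 0] (depth 5)
After 'mul': stack = [0, 9, 0, 0] (depth 4)
After 'gt': stack = [0, 9, 0] (depth 3)
After 'sub': stack = [0, 9] (depth 2)
After 'add': stack = [9] (depth 1)
After 'push -8': stack = [9, -8] (depth 2)
After 'swap': stack = [-8, 9] (depth 2)

Answer: 2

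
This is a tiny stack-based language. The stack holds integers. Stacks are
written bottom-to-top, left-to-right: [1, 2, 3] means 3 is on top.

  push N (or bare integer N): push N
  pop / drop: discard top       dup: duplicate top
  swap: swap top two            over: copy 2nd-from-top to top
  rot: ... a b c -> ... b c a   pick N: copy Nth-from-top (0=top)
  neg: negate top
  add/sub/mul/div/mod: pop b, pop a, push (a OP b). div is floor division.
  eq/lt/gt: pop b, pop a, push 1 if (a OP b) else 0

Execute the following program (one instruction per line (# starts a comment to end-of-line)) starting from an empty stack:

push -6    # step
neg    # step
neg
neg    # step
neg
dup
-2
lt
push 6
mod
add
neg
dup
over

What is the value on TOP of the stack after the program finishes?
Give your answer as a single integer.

After 'push -6': [-6]
After 'neg': [6]
After 'neg': [-6]
After 'neg': [6]
After 'neg': [-6]
After 'dup': [-6, -6]
After 'push -2': [-6, -6, -2]
After 'lt': [-6, 1]
After 'push 6': [-6, 1, 6]
After 'mod': [-6, 1]
After 'add': [-5]
After 'neg': [5]
After 'dup': [5, 5]
After 'over': [5, 5, 5]

Answer: 5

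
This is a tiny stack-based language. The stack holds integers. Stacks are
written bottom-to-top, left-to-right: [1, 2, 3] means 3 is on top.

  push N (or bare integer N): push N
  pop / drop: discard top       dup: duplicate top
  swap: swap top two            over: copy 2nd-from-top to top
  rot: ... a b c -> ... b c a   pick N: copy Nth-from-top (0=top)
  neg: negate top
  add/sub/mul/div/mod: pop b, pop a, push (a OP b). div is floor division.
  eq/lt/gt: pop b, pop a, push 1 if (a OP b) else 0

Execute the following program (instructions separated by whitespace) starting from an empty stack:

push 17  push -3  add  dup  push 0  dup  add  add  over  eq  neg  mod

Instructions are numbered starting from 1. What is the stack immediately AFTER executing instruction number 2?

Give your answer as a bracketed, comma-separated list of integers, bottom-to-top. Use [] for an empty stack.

Step 1 ('push 17'): [17]
Step 2 ('push -3'): [17, -3]

Answer: [17, -3]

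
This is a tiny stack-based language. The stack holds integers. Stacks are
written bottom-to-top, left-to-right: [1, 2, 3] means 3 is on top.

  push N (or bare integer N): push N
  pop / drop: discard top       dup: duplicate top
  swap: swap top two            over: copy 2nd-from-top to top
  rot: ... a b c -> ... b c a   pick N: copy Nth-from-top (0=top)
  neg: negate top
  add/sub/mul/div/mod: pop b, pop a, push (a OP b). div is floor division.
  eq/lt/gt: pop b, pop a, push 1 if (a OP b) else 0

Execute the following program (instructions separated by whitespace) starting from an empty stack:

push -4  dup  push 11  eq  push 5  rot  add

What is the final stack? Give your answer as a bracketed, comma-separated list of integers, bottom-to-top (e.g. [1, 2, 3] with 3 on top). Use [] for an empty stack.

After 'push -4': [-4]
After 'dup': [-4, -4]
After 'push 11': [-4, -4, 11]
After 'eq': [-4, 0]
After 'push 5': [-4, 0, 5]
After 'rot': [0, 5, -4]
After 'add': [0, 1]

Answer: [0, 1]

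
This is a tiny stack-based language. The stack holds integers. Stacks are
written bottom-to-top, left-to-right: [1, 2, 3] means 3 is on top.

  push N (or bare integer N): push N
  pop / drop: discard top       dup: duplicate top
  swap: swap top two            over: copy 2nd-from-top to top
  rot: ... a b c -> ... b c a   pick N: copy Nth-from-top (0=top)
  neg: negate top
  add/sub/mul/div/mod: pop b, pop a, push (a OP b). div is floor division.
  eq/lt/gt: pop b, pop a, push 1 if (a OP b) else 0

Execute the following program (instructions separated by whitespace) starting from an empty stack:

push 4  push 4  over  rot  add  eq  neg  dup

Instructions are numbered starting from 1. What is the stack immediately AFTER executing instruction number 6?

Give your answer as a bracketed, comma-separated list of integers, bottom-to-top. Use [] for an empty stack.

Answer: [0]

Derivation:
Step 1 ('push 4'): [4]
Step 2 ('push 4'): [4, 4]
Step 3 ('over'): [4, 4, 4]
Step 4 ('rot'): [4, 4, 4]
Step 5 ('add'): [4, 8]
Step 6 ('eq'): [0]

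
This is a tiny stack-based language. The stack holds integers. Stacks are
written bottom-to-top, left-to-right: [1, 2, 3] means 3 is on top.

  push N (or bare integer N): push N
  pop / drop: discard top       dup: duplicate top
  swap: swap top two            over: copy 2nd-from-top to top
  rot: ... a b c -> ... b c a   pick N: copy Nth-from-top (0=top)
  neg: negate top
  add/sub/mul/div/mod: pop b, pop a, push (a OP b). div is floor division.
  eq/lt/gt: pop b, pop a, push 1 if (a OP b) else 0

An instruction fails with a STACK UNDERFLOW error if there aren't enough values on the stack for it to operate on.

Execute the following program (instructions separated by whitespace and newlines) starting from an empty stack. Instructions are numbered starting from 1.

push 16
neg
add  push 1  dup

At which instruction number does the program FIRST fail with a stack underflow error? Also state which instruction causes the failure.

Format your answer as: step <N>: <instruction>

Step 1 ('push 16'): stack = [16], depth = 1
Step 2 ('neg'): stack = [-16], depth = 1
Step 3 ('add'): needs 2 value(s) but depth is 1 — STACK UNDERFLOW

Answer: step 3: add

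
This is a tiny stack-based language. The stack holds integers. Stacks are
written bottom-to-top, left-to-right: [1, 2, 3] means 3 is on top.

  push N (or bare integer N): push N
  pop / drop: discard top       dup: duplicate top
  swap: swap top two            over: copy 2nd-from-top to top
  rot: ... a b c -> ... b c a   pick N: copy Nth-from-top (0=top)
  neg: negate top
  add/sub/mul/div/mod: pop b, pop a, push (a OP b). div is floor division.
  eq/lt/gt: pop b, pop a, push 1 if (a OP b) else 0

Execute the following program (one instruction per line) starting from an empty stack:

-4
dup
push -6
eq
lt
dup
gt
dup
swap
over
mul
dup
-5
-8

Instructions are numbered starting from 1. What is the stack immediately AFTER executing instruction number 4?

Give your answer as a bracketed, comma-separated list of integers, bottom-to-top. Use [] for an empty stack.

Answer: [-4, 0]

Derivation:
Step 1 ('-4'): [-4]
Step 2 ('dup'): [-4, -4]
Step 3 ('push -6'): [-4, -4, -6]
Step 4 ('eq'): [-4, 0]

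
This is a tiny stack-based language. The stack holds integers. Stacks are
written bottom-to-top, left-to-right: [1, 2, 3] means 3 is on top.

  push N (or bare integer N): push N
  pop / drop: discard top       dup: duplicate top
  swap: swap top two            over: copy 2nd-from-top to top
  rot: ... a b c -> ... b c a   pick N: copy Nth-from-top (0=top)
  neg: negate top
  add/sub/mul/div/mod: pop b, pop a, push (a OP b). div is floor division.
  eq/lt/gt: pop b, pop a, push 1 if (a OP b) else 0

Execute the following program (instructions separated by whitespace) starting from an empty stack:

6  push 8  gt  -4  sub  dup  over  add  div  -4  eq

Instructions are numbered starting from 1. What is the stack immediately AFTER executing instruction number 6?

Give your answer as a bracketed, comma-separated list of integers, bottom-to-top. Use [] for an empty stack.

Answer: [4, 4]

Derivation:
Step 1 ('6'): [6]
Step 2 ('push 8'): [6, 8]
Step 3 ('gt'): [0]
Step 4 ('-4'): [0, -4]
Step 5 ('sub'): [4]
Step 6 ('dup'): [4, 4]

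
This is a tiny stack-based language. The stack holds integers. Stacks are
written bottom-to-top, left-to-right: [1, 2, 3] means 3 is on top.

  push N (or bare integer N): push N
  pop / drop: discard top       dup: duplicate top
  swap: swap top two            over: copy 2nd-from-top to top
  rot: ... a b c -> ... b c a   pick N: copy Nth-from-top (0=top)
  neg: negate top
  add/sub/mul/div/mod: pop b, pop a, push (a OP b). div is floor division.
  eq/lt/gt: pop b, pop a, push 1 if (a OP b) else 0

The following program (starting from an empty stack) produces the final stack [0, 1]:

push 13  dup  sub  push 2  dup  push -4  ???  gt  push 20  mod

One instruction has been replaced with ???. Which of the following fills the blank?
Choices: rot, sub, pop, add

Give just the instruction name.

Stack before ???: [0, 2, 2, -4]
Stack after ???:  [0, 2, -2]
Checking each choice:
  rot: produces [0, 2, 0]
  sub: produces [0, 0]
  pop: produces [0, 0]
  add: MATCH


Answer: add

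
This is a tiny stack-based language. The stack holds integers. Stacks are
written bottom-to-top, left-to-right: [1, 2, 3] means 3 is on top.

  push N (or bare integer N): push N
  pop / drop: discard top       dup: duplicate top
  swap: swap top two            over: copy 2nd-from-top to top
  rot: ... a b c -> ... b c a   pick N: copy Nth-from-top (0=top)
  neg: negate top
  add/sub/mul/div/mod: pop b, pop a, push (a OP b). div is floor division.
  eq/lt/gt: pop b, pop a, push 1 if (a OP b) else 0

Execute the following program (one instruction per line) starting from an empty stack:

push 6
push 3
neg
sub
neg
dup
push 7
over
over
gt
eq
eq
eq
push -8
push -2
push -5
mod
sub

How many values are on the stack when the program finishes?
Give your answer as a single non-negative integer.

Answer: 2

Derivation:
After 'push 6': stack = [6] (depth 1)
After 'push 3': stack = [6, 3] (depth 2)
After 'neg': stack = [6, -3] (depth 2)
After 'sub': stack = [9] (depth 1)
After 'neg': stack = [-9] (depth 1)
After 'dup': stack = [-9, -9] (depth 2)
After 'push 7': stack = [-9, -9, 7] (depth 3)
After 'over': stack = [-9, -9, 7, -9] (depth 4)
After 'over': stack = [-9, -9, 7, -9, 7] (depth 5)
After 'gt': stack = [-9, -9, 7, 0] (depth 4)
After 'eq': stack = [-9, -9, 0] (depth 3)
After 'eq': stack = [-9, 0] (depth 2)
After 'eq': stack = [0] (depth 1)
After 'push -8': stack = [0, -8] (depth 2)
After 'push -2': stack = [0, -8, -2] (depth 3)
After 'push -5': stack = [0, -8, -2, -5] (depth 4)
After 'mod': stack = [0, -8, -2] (depth 3)
After 'sub': stack = [0, -6] (depth 2)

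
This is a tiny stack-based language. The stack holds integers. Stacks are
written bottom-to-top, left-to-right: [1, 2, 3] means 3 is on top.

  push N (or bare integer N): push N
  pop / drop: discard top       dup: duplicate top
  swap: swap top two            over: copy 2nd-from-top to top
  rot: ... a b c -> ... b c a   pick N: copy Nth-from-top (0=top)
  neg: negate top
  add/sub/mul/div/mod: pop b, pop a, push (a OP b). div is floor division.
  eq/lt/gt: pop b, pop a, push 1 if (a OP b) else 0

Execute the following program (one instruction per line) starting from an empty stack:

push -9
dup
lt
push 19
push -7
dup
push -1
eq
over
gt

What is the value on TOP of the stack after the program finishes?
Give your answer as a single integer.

After 'push -9': [-9]
After 'dup': [-9, -9]
After 'lt': [0]
After 'push 19': [0, 19]
After 'push -7': [0, 19, -7]
After 'dup': [0, 19, -7, -7]
After 'push -1': [0, 19, -7, -7, -1]
After 'eq': [0, 19, -7, 0]
After 'over': [0, 19, -7, 0, -7]
After 'gt': [0, 19, -7, 1]

Answer: 1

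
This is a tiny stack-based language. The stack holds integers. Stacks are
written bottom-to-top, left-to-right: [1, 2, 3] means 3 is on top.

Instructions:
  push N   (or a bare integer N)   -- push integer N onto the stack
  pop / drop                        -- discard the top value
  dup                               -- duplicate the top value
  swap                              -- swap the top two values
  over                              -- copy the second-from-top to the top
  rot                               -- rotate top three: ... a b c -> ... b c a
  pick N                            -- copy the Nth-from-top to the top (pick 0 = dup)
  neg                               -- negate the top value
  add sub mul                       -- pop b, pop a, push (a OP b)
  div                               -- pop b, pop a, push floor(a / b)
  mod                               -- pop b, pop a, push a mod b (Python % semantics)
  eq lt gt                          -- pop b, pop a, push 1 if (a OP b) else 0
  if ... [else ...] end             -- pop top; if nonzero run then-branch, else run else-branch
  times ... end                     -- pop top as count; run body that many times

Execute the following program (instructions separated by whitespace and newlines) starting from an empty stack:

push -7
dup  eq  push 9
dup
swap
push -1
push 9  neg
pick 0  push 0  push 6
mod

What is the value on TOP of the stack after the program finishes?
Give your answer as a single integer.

Answer: 0

Derivation:
After 'push -7': [-7]
After 'dup': [-7, -7]
After 'eq': [1]
After 'push 9': [1, 9]
After 'dup': [1, 9, 9]
After 'swap': [1, 9, 9]
After 'push -1': [1, 9, 9, -1]
After 'push 9': [1, 9, 9, -1, 9]
After 'neg': [1, 9, 9, -1, -9]
After 'pick 0': [1, 9, 9, -1, -9, -9]
After 'push 0': [1, 9, 9, -1, -9, -9, 0]
After 'push 6': [1, 9, 9, -1, -9, -9, 0, 6]
After 'mod': [1, 9, 9, -1, -9, -9, 0]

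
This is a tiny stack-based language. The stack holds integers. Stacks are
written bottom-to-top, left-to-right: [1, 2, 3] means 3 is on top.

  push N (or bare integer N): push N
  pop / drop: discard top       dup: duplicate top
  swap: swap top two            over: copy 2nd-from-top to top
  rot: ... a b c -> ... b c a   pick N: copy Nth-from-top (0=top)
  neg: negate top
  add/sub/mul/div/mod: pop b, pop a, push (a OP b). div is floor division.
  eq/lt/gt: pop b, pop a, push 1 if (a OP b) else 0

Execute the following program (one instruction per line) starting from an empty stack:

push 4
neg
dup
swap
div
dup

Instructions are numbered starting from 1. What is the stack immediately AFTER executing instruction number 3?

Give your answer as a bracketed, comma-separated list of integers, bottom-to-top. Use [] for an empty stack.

Step 1 ('push 4'): [4]
Step 2 ('neg'): [-4]
Step 3 ('dup'): [-4, -4]

Answer: [-4, -4]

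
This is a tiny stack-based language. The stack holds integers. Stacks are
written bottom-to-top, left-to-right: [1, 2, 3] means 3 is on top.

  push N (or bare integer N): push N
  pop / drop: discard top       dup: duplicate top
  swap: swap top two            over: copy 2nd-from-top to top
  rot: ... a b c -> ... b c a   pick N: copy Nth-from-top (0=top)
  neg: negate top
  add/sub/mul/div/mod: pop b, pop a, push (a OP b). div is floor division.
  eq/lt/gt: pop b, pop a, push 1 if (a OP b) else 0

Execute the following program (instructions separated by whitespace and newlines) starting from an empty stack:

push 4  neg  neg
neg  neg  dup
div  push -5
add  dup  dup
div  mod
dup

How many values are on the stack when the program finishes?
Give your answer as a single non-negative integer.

After 'push 4': stack = [4] (depth 1)
After 'neg': stack = [-4] (depth 1)
After 'neg': stack = [4] (depth 1)
After 'neg': stack = [-4] (depth 1)
After 'neg': stack = [4] (depth 1)
After 'dup': stack = [4, 4] (depth 2)
After 'div': stack = [1] (depth 1)
After 'push -5': stack = [1, -5] (depth 2)
After 'add': stack = [-4] (depth 1)
After 'dup': stack = [-4, -4] (depth 2)
After 'dup': stack = [-4, -4, -4] (depth 3)
After 'div': stack = [-4, 1] (depth 2)
After 'mod': stack = [0] (depth 1)
After 'dup': stack = [0, 0] (depth 2)

Answer: 2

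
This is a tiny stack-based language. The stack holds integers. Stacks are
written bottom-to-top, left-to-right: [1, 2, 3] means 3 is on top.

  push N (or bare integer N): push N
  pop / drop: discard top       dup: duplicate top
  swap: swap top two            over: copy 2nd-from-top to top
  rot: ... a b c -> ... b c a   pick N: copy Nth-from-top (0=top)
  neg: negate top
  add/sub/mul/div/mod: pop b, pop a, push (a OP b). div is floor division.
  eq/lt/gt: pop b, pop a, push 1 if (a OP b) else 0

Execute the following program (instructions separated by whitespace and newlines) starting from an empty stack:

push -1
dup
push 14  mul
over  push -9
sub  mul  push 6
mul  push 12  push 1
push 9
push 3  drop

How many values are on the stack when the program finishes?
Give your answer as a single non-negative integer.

After 'push -1': stack = [-1] (depth 1)
After 'dup': stack = [-1, -1] (depth 2)
After 'push 14': stack = [-1, -1, 14] (depth 3)
After 'mul': stack = [-1, -14] (depth 2)
After 'over': stack = [-1, -14, -1] (depth 3)
After 'push -9': stack = [-1, -14, -1, -9] (depth 4)
After 'sub': stack = [-1, -14, 8] (depth 3)
After 'mul': stack = [-1, -112] (depth 2)
After 'push 6': stack = [-1, -112, 6] (depth 3)
After 'mul': stack = [-1, -672] (depth 2)
After 'push 12': stack = [-1, -672, 12] (depth 3)
After 'push 1': stack = [-1, -672, 12, 1] (depth 4)
After 'push 9': stack = [-1, -672, 12, 1, 9] (depth 5)
After 'push 3': stack = [-1, -672, 12, 1, 9, 3] (depth 6)
After 'drop': stack = [-1, -672, 12, 1, 9] (depth 5)

Answer: 5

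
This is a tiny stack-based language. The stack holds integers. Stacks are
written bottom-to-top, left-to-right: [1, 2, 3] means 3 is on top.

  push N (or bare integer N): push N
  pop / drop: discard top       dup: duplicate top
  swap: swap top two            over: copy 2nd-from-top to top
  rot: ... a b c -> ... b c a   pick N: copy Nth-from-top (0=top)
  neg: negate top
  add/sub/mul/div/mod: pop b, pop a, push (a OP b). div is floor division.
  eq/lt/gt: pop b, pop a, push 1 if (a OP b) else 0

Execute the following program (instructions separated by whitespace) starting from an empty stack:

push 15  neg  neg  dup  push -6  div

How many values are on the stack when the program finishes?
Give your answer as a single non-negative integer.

After 'push 15': stack = [15] (depth 1)
After 'neg': stack = [-15] (depth 1)
After 'neg': stack = [15] (depth 1)
After 'dup': stack = [15, 15] (depth 2)
After 'push -6': stack = [15, 15, -6] (depth 3)
After 'div': stack = [15, -3] (depth 2)

Answer: 2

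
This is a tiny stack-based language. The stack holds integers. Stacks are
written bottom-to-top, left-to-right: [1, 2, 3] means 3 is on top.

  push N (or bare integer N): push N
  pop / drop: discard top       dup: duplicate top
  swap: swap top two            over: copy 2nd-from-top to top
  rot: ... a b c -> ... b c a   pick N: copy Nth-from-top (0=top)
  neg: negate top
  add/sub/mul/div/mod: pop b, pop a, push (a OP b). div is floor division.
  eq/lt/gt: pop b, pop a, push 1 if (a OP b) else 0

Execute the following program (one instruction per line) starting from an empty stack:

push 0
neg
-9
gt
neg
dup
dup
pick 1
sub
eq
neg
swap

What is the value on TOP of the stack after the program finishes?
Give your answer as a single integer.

Answer: -1

Derivation:
After 'push 0': [0]
After 'neg': [0]
After 'push -9': [0, -9]
After 'gt': [1]
After 'neg': [-1]
After 'dup': [-1, -1]
After 'dup': [-1, -1, -1]
After 'pick 1': [-1, -1, -1, -1]
After 'sub': [-1, -1, 0]
After 'eq': [-1, 0]
After 'neg': [-1, 0]
After 'swap': [0, -1]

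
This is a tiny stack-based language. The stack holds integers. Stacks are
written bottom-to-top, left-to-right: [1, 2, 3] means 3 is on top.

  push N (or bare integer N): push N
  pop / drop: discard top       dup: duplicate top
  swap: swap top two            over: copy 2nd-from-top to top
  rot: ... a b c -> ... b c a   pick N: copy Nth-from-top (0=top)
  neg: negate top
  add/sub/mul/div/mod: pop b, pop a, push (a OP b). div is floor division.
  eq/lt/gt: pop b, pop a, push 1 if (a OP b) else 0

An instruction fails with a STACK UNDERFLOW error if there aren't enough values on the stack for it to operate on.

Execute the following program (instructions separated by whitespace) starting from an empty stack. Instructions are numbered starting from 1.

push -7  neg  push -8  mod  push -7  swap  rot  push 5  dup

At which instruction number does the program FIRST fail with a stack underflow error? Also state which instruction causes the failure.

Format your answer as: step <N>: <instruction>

Step 1 ('push -7'): stack = [-7], depth = 1
Step 2 ('neg'): stack = [7], depth = 1
Step 3 ('push -8'): stack = [7, -8], depth = 2
Step 4 ('mod'): stack = [-1], depth = 1
Step 5 ('push -7'): stack = [-1, -7], depth = 2
Step 6 ('swap'): stack = [-7, -1], depth = 2
Step 7 ('rot'): needs 3 value(s) but depth is 2 — STACK UNDERFLOW

Answer: step 7: rot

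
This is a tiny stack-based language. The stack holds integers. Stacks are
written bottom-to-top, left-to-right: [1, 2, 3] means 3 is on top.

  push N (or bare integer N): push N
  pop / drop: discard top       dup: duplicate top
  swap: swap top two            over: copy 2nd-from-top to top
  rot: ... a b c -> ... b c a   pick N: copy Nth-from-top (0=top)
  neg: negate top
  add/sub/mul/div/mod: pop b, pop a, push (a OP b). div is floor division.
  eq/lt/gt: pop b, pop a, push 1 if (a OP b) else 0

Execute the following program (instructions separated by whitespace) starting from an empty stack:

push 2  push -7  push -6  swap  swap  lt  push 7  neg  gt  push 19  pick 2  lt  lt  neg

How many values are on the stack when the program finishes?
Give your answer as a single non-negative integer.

After 'push 2': stack = [2] (depth 1)
After 'push -7': stack = [2, -7] (depth 2)
After 'push -6': stack = [2, -7, -6] (depth 3)
After 'swap': stack = [2, -6, -7] (depth 3)
After 'swap': stack = [2, -7, -6] (depth 3)
After 'lt': stack = [2, 1] (depth 2)
After 'push 7': stack = [2, 1, 7] (depth 3)
After 'neg': stack = [2, 1, -7] (depth 3)
After 'gt': stack = [2, 1] (depth 2)
After 'push 19': stack = [2, 1, 19] (depth 3)
After 'pick 2': stack = [2, 1, 19, 2] (depth 4)
After 'lt': stack = [2, 1, 0] (depth 3)
After 'lt': stack = [2, 0] (depth 2)
After 'neg': stack = [2, 0] (depth 2)

Answer: 2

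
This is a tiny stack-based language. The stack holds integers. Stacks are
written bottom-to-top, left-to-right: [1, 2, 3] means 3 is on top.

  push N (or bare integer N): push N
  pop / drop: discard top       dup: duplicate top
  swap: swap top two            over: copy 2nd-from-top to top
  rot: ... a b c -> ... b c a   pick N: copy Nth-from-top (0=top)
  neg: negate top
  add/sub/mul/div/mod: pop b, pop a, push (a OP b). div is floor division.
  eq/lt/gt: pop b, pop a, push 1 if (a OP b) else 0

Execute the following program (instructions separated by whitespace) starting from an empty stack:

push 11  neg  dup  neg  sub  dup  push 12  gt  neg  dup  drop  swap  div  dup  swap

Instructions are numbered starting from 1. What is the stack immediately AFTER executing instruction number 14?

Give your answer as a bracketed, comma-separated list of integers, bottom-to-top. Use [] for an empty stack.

Answer: [0, 0]

Derivation:
Step 1 ('push 11'): [11]
Step 2 ('neg'): [-11]
Step 3 ('dup'): [-11, -11]
Step 4 ('neg'): [-11, 11]
Step 5 ('sub'): [-22]
Step 6 ('dup'): [-22, -22]
Step 7 ('push 12'): [-22, -22, 12]
Step 8 ('gt'): [-22, 0]
Step 9 ('neg'): [-22, 0]
Step 10 ('dup'): [-22, 0, 0]
Step 11 ('drop'): [-22, 0]
Step 12 ('swap'): [0, -22]
Step 13 ('div'): [0]
Step 14 ('dup'): [0, 0]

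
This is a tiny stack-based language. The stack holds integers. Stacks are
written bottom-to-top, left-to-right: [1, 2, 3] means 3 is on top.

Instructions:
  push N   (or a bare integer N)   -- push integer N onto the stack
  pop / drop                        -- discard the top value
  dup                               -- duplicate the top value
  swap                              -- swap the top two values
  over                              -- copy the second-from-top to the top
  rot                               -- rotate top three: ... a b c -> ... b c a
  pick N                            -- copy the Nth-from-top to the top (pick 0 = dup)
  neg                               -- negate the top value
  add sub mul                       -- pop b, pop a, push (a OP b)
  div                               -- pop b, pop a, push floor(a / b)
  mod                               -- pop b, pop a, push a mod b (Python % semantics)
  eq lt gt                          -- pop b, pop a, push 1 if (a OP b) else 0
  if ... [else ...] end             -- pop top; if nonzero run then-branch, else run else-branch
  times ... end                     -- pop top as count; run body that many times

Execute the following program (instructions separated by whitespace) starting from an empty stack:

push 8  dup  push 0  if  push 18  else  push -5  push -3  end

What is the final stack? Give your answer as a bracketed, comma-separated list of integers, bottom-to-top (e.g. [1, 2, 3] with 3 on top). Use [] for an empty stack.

Answer: [8, 8, -5, -3]

Derivation:
After 'push 8': [8]
After 'dup': [8, 8]
After 'push 0': [8, 8, 0]
After 'if': [8, 8]
After 'push -5': [8, 8, -5]
After 'push -3': [8, 8, -5, -3]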